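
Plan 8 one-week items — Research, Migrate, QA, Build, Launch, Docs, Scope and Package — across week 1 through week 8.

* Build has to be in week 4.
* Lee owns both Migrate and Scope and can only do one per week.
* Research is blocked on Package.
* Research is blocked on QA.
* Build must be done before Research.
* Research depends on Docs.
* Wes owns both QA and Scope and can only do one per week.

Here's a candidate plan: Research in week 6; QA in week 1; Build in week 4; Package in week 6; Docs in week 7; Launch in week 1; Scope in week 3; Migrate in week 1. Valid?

No. Research depends on Docs is not satisfied.

Research depends on Docs — violated.
Build has to be in week 4 — holds.
Research is blocked on Package — violated.
Wes owns both QA and Scope and can only do one per week — holds.
Research is blocked on QA — holds.
Build must be done before Research — holds.
Lee owns both Migrate and Scope and can only do one per week — holds.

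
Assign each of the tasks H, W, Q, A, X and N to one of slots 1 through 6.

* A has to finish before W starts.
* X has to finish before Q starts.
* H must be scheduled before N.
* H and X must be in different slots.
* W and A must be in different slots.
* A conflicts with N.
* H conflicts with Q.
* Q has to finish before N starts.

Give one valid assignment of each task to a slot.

H=3, X=1, A=1, Q=2, W=2, N=4

Checking: Q(2) before N(4); X(1) before Q(2); H(3) before N(4); A(1) before W(2); A(1) != N(4); W(2) != A(1); H(3) != X(1); H(3) != Q(2).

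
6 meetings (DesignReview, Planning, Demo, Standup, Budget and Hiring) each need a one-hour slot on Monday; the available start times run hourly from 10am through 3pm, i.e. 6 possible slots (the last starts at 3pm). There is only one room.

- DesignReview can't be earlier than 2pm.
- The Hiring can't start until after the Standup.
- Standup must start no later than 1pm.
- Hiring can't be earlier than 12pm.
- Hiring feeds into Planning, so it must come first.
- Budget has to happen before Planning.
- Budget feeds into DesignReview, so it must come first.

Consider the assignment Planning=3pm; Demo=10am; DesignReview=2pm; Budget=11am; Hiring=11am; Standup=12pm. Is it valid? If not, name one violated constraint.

DesignReview can't be earlier than 2pm — holds.
Standup must start no later than 1pm — holds.
There is only one room — violated.
The Hiring can't start until after the Standup — violated.
Hiring can't be earlier than 12pm — violated.
Budget feeds into DesignReview, so it must come first — holds.
Hiring feeds into Planning, so it must come first — holds.
Budget has to happen before Planning — holds.

No — it violates: Hiring can't be earlier than 12pm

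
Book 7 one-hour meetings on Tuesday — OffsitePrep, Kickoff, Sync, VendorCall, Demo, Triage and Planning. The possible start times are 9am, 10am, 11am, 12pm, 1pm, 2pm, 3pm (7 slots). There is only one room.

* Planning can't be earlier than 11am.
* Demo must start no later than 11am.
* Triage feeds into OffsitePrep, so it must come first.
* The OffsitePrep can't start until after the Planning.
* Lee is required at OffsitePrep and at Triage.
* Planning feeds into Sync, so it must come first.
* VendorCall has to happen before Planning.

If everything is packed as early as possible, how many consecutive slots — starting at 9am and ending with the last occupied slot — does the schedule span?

7 slots

The precedence chain requires at least 3 distinct slots.
With at most 1 per slot and 7 meetings, at least 7 slots are needed.
Propagating the time windows through the other constraints, OffsitePrep can't land before 12pm — that is slot 4 counting from 9am — so the schedule must run through at least 4 slots.
7 works (last occupied slot: 3pm): for example Triage -> 12pm; Planning -> 11am; VendorCall -> 10am; Demo -> 9am; Sync -> 2pm; Kickoff -> 3pm; OffsitePrep -> 1pm.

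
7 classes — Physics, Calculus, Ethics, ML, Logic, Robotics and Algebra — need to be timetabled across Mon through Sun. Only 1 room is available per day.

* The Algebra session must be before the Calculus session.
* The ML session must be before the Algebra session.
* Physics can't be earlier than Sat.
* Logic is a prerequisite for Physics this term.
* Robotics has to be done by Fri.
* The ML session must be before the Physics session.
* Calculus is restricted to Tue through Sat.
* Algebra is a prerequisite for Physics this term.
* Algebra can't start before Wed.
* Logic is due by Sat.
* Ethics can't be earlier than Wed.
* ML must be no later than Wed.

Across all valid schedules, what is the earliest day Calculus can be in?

Calculus is available from Tue; precedence pushes Calculus to at least Thu; Calculus's own window allows nothing later than Sat.
Calculus at Thu is achievable: Algebra=Wed; Physics=Sat; Robotics=Tue; Ethics=Sun; ML=Mon; Calculus=Thu; Logic=Fri.

Thu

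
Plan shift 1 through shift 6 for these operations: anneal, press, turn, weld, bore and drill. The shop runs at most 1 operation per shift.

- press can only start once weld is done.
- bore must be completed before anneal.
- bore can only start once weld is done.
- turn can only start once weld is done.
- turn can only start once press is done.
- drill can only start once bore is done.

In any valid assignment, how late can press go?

Precedence pushes press to at least shift 2; downstream work caps press at shift 5.
press at shift 5 is achievable: bore in shift 2, press in shift 5, turn in shift 6, drill in shift 4, weld in shift 1, anneal in shift 3.

shift 5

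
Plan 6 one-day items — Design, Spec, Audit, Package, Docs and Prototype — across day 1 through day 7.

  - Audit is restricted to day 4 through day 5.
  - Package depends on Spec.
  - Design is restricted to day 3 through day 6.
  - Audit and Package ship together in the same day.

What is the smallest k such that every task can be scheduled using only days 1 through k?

4

The precedence chain requires at least 2 distinct days.
Audit can't be placed before day 4, so the schedule must run through at least day 4.
4 works (last occupied day: day 4): for example Prototype=day 1; Package=day 4; Design=day 3; Spec=day 1; Audit=day 4; Docs=day 1.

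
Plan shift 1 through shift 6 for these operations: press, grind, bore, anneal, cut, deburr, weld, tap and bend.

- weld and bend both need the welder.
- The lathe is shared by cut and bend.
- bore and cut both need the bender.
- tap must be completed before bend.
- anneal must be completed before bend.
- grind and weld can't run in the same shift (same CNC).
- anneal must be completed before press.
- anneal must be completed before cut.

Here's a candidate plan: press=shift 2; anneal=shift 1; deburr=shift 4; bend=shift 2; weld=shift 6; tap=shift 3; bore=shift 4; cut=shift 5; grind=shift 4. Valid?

tap must be completed before bend — violated.
weld and bend both need the welder — holds.
anneal must be completed before cut — holds.
anneal must be completed before bend — holds.
grind and weld can't run in the same shift (same CNC) — holds.
The lathe is shared by cut and bend — holds.
anneal must be completed before press — holds.
bore and cut both need the bender — holds.

Invalid. tap must be completed before bend.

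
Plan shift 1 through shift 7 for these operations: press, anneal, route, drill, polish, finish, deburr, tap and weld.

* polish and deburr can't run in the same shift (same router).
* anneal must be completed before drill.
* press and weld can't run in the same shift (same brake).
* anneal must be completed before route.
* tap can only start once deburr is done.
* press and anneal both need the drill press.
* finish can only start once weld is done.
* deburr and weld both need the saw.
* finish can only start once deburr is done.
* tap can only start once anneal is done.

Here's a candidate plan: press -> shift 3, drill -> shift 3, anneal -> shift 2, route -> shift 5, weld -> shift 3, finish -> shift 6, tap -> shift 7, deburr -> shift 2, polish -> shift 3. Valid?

finish can only start once deburr is done — holds.
anneal must be completed before drill — holds.
tap can only start once anneal is done — holds.
finish can only start once weld is done — holds.
press and anneal both need the drill press — holds.
polish and deburr can't run in the same shift (same router) — holds.
press and weld can't run in the same shift (same brake) — violated.
tap can only start once deburr is done — holds.
anneal must be completed before route — holds.
deburr and weld both need the saw — holds.

Invalid. press and weld can't run in the same shift (same brake).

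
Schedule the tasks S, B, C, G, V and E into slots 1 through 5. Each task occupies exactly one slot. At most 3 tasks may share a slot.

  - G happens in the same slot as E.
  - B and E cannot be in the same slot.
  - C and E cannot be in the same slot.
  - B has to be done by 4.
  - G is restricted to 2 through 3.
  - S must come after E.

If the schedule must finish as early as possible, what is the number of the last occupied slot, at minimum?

The precedence chain requires at least 2 distinct slots.
With at most 3 per slot and 6 tasks, at least 2 slots are needed.
Propagating the time windows through the other constraints, S can't land before 3, so the schedule must run through at least slot 3.
3 works (last occupied slot: 3): for example G=2, V=1, B=1, E=2, C=1, S=3.

slot 3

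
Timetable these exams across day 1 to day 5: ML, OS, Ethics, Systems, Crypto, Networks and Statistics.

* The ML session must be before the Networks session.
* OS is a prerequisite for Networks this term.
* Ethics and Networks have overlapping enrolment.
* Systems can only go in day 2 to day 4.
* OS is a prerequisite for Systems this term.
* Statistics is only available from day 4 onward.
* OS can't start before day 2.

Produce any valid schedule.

Statistics -> day 4; Systems -> day 3; OS -> day 2; Ethics -> day 1; Crypto -> day 1; ML -> day 1; Networks -> day 3

Checking: OS(day 2) before Networks(day 3); ML(day 1) before Networks(day 3); OS(day 2) before Systems(day 3); Ethics(day 1) != Networks(day 3); OS=day 2 in [day 2,day 5]; Statistics=day 4 in [day 4,day 5]; Systems=day 3 in [day 2,day 4].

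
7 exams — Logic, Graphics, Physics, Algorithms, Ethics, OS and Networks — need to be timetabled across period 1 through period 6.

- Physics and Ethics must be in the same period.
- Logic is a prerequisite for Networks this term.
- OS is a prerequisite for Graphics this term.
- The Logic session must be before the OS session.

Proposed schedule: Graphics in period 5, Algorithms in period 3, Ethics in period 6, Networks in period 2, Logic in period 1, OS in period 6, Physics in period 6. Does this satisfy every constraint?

OS is a prerequisite for Graphics this term — violated.
The Logic session must be before the OS session — holds.
Physics and Ethics must be in the same period — holds.
Logic is a prerequisite for Networks this term — holds.

Invalid. OS is a prerequisite for Graphics this term.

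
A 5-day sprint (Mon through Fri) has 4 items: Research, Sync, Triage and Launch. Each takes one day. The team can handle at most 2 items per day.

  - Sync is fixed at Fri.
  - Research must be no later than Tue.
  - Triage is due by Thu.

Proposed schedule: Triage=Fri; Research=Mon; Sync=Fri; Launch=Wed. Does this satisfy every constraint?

No. Triage is due by Thu is not satisfied.

Triage is due by Thu — violated.
Sync is fixed at Fri — holds.
Research must be no later than Tue — holds.
The team can handle at most 2 items per day — holds.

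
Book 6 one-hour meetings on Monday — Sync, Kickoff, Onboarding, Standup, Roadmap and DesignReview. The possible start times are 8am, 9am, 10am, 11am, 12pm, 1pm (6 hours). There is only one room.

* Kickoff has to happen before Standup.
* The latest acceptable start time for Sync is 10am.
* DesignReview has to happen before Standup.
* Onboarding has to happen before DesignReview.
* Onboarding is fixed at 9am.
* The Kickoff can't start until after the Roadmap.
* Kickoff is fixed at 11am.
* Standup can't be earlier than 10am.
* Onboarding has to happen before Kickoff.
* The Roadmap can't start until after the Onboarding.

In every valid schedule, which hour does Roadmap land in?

Onboarding is fixed at 9am and must come before Roadmap, so Roadmap is at least 10am.
Kickoff is fixed at 11am and must come after Roadmap, so Roadmap is at most 10am.
So Roadmap must be 10am.

10am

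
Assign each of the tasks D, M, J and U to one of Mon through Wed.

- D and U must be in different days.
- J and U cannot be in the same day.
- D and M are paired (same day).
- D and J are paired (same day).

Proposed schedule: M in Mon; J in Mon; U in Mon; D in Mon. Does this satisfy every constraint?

Invalid. D and U must be in different days.

D and U must be in different days — violated.
D and M are paired (same day) — holds.
D and J are paired (same day) — holds.
J and U cannot be in the same day — violated.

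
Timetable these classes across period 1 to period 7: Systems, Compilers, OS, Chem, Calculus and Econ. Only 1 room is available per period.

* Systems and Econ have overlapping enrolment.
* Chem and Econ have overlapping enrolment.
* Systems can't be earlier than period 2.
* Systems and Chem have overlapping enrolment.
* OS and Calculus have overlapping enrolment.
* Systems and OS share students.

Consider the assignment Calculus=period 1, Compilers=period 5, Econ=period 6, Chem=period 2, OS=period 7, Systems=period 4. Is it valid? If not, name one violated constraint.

Systems can't be earlier than period 2 — holds.
Systems and OS share students — holds.
Chem and Econ have overlapping enrolment — holds.
OS and Calculus have overlapping enrolment — holds.
Systems and Econ have overlapping enrolment — holds.
Only 1 room is available per period — holds.
Systems and Chem have overlapping enrolment — holds.

Yes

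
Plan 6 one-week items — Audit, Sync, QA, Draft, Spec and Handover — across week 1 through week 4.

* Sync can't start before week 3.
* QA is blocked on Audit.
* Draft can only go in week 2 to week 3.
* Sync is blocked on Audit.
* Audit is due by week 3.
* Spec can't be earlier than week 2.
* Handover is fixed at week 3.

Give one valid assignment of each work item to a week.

QA in week 2, Sync in week 3, Spec in week 2, Handover in week 3, Draft in week 2, Audit in week 1

Checking: Audit(week 1) before Sync(week 3); Audit(week 1) before QA(week 2); Spec=week 2 in [week 2,week 4]; Handover=week 3 in [week 3,week 3]; Draft=week 2 in [week 2,week 3]; Sync=week 3 in [week 3,week 4]; Audit=week 1 in [week 1,week 3].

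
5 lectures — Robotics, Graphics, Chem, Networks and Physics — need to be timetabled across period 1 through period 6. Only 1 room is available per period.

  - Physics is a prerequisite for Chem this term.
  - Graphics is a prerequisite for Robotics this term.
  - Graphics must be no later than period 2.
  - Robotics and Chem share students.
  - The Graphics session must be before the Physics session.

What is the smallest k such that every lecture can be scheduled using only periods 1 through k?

5

The precedence chain requires at least 3 distinct periods.
With at most 1 per period and 5 lectures, at least 5 periods are needed.
5 works (last occupied period: period 5): for example Graphics -> period 1; Networks -> period 5; Robotics -> period 3; Chem -> period 4; Physics -> period 2.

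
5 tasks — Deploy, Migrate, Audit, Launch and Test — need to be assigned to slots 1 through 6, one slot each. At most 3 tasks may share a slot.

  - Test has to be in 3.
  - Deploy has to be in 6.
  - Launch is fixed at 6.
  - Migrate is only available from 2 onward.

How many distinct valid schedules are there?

29

Splitting on Migrate: it can be 2 (6), 3 (6), 4 (6), 5 (6), 6 (5). Listing each branch's schedules as (Deploy, Audit, Launch, Test):
Migrate=2: (6,1,6,3) (6,2,6,3) (6,3,6,3) (6,4,6,3) (6,5,6,3) (6,6,6,3) — 6.
Migrate=3: (6,1,6,3) (6,2,6,3) (6,3,6,3) (6,4,6,3) (6,5,6,3) (6,6,6,3) — 6.
Migrate=4: (6,1,6,3) (6,2,6,3) (6,3,6,3) (6,4,6,3) (6,5,6,3) (6,6,6,3) — 6.
Migrate=5: (6,1,6,3) (6,2,6,3) (6,3,6,3) (6,4,6,3) (6,5,6,3) (6,6,6,3) — 6.
Migrate=6: (6,1,6,3) (6,2,6,3) (6,3,6,3) (6,4,6,3) (6,5,6,3) — 5.
Summing: 6 + 6 + 6 + 6 + 5 = 29.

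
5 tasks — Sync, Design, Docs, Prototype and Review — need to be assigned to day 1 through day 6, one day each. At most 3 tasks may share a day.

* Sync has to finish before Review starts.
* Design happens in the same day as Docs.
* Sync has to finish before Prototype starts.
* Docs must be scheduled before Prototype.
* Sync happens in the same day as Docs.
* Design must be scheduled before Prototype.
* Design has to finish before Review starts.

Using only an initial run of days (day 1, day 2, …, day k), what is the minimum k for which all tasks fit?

2

The precedence chain requires at least 2 distinct days.
With at most 3 per day and 5 tasks, at least 2 days are needed.
2 works (last occupied day: day 2): for example Review -> day 2, Sync -> day 1, Docs -> day 1, Design -> day 1, Prototype -> day 2.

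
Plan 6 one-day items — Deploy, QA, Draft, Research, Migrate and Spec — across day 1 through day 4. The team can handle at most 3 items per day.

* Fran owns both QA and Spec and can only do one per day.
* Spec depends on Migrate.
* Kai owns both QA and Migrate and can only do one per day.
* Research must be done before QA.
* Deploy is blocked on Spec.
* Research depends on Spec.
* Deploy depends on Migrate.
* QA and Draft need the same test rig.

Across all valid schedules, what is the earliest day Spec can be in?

Precedence pushes Spec to at least day 2; downstream work caps Spec at day 2.
Spec at day 2 is achievable: Deploy=day 3, QA=day 4, Spec=day 2, Research=day 3, Draft=day 1, Migrate=day 1.

day 2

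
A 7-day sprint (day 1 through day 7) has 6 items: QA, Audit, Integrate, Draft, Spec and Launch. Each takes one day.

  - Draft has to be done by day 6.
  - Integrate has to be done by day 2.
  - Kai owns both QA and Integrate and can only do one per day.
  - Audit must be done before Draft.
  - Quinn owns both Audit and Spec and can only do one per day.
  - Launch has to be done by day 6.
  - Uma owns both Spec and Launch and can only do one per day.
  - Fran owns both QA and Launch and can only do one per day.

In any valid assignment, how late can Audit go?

day 5

Downstream work caps Audit at day 5.
Audit at day 5 is achievable: Launch in day 1; Spec in day 2; Audit in day 5; Integrate in day 1; Draft in day 6; QA in day 2.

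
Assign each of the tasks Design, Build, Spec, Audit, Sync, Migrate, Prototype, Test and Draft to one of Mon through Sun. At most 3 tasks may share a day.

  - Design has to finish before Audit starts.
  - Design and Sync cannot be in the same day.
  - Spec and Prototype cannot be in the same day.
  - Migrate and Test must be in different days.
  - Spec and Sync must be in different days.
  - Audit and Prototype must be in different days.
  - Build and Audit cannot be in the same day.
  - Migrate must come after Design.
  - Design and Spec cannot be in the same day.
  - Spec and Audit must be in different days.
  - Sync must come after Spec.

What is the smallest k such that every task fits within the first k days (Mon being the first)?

3 days

The precedence chain requires at least 2 distinct days.
With at most 3 per day and 9 tasks, at least 3 days are needed.
3 works (last occupied day: Wed): for example Design in Mon; Sync in Wed; Test in Wed; Draft in Tue; Build in Mon; Prototype in Mon; Migrate in Tue; Audit in Wed; Spec in Tue.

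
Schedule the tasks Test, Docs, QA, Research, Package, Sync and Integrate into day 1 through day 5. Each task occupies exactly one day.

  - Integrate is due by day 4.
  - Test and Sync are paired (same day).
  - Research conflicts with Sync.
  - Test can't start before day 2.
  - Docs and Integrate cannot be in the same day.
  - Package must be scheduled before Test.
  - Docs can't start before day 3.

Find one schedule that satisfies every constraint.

Research -> day 1, Integrate -> day 1, Test -> day 2, Docs -> day 3, Sync -> day 2, QA -> day 1, Package -> day 1

Checking: Package(day 1) before Test(day 2); Research(day 1) != Sync(day 2); Docs(day 3) != Integrate(day 1); Test = Sync = day 2; Test=day 2 in [day 2,day 5]; Docs=day 3 in [day 3,day 5]; Integrate=day 1 in [day 1,day 4].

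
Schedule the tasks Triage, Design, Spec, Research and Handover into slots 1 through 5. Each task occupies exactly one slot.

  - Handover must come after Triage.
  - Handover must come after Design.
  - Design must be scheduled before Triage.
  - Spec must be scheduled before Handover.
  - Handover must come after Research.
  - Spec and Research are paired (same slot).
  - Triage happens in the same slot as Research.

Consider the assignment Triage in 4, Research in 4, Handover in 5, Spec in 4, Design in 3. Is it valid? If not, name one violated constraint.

Yes, all constraints hold

Spec and Research are paired (same slot) — holds.
Design must be scheduled before Triage — holds.
Handover must come after Design — holds.
Handover must come after Triage — holds.
Spec must be scheduled before Handover — holds.
Triage happens in the same slot as Research — holds.
Handover must come after Research — holds.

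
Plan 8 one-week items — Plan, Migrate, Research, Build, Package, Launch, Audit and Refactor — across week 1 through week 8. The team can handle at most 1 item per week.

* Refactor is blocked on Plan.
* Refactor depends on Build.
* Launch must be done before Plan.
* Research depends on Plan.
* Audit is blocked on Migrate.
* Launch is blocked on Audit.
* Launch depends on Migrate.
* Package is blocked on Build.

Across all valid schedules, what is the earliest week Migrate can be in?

week 1

Downstream work caps Migrate at week 4.
Migrate at week 1 is achievable: Package in week 8, Build in week 5, Audit in week 2, Refactor in week 6, Plan in week 4, Migrate in week 1, Research in week 7, Launch in week 3.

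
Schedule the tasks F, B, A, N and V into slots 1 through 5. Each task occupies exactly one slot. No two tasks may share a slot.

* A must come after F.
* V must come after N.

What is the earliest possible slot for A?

Precedence pushes A to at least 2.
A at 2 is achievable: V in 4; B in 5; A in 2; N in 3; F in 1.

2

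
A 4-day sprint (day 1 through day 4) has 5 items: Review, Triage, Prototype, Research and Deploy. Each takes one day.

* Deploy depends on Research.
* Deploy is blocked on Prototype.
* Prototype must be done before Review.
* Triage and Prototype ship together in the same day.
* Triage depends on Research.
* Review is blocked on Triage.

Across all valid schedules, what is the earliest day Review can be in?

Precedence pushes Review to at least day 3.
Review at day 3 is achievable: Review -> day 3, Prototype -> day 2, Research -> day 1, Deploy -> day 3, Triage -> day 2.

day 3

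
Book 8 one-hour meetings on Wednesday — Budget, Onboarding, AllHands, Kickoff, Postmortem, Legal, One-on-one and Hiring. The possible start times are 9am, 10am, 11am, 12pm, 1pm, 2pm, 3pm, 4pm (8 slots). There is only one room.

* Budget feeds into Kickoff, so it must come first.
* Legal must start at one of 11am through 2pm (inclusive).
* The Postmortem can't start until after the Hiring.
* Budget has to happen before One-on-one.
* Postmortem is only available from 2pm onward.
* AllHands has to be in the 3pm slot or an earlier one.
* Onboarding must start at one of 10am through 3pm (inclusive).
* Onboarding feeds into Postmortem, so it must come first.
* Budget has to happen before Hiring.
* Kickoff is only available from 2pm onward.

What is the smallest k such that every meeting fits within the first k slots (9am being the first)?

The precedence chain requires at least 3 distinct slots.
With at most 1 per slot and 8 meetings, at least 8 slots are needed.
Kickoff can't be placed before 2pm — that is slot 6 counting from 9am — so the schedule must run through at least 6 slots.
8 works (last occupied slot: 4pm): for example Legal=11am, One-on-one=4pm, Kickoff=3pm, AllHands=9am, Onboarding=10am, Budget=12pm, Hiring=1pm, Postmortem=2pm.

8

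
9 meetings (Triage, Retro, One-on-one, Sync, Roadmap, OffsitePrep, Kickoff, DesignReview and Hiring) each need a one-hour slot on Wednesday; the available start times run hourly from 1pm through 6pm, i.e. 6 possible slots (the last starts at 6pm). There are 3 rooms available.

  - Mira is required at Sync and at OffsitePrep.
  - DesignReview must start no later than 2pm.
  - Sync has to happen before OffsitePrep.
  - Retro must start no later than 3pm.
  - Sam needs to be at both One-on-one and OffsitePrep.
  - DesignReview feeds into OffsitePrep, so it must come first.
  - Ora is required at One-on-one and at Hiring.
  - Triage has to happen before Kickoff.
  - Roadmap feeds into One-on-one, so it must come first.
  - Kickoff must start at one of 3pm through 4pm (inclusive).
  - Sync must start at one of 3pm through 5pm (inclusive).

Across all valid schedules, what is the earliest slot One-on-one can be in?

Precedence pushes One-on-one to at least 2pm.
One-on-one at 2pm is achievable: Retro=1pm, DesignReview=1pm, Triage=2pm, One-on-one=2pm, Hiring=3pm, Sync=3pm, Roadmap=1pm, Kickoff=3pm, OffsitePrep=4pm.

2pm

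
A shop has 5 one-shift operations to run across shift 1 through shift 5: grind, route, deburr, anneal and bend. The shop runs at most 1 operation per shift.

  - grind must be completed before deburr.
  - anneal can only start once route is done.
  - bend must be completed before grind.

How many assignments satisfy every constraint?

Splitting on grind: it can be shift 2 (3), shift 3 (4), shift 4 (3). Listing each branch's schedules as (route, deburr, anneal, bend) by shift number:
grind=shift 2: (3,4,5,1) (3,5,4,1) (4,3,5,1) — 3.
grind=shift 3: (1,4,5,2) (1,5,4,2) (2,4,5,1) (2,5,4,1) — 4.
grind=shift 4: (1,5,2,3) (1,5,3,2) (2,5,3,1) — 3.
Summing: 3 + 4 + 3 = 10.

10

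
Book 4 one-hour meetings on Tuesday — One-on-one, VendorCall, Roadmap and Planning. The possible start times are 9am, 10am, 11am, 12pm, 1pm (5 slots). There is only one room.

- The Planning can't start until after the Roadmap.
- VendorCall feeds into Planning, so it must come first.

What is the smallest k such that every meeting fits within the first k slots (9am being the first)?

4 slots

The precedence chain requires at least 2 distinct slots.
With at most 1 per slot and 4 meetings, at least 4 slots are needed.
4 works (last occupied slot: 12pm): for example VendorCall -> 9am; Roadmap -> 10am; Planning -> 11am; One-on-one -> 12pm.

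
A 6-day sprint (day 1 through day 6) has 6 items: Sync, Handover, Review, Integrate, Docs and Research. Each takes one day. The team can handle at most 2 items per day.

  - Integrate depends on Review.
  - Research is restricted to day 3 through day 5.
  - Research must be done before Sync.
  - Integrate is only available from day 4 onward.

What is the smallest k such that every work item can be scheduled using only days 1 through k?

4

The precedence chain requires at least 2 distinct days.
With at most 2 per day and 6 work items, at least 3 days are needed.
Integrate can't be placed before day 4, so the schedule must run through at least day 4.
4 works (last occupied day: day 4): for example Research=day 3; Integrate=day 4; Review=day 1; Docs=day 2; Sync=day 4; Handover=day 1.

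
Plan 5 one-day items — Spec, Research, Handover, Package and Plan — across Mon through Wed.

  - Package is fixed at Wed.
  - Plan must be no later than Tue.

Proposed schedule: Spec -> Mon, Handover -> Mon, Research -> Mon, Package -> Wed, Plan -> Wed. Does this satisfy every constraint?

No — it violates: Plan must be no later than Tue

Plan must be no later than Tue — violated.
Package is fixed at Wed — holds.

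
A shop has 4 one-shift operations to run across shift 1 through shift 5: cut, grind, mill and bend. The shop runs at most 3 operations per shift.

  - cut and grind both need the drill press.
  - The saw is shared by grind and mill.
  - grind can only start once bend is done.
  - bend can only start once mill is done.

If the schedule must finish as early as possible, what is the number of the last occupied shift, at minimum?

shift 3

The precedence chain requires at least 3 distinct shifts.
With at most 3 per shift and 4 operations, at least 2 shifts are needed.
3 works (last occupied shift: shift 3): for example grind=shift 3, mill=shift 1, bend=shift 2, cut=shift 1.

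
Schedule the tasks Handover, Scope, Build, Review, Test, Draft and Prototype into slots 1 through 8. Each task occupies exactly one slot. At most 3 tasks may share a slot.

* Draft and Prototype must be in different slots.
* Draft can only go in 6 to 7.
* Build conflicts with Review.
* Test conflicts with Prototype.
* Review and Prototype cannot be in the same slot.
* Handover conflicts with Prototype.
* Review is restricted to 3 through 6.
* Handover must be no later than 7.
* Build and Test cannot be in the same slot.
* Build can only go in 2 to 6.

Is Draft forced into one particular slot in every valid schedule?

Draft can be 6 (e.g. Review=3, Build=2, Draft=6, Prototype=2, Handover=1, Test=1, Scope=1) or 7 (e.g. Review in 3; Scope in 1; Prototype in 2; Draft in 7; Test in 1; Build in 2; Handover in 1).

No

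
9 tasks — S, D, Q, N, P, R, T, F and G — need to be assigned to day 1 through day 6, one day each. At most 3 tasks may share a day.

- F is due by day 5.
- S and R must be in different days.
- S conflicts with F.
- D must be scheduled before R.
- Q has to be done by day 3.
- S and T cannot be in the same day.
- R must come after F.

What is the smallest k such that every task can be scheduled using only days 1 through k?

The precedence chain requires at least 2 distinct days.
With at most 3 per day and 9 tasks, at least 3 days are needed.
3 works (last occupied day: day 3): for example N=day 2; S=day 3; R=day 2; T=day 2; G=day 3; D=day 1; F=day 1; P=day 3; Q=day 1.

3 days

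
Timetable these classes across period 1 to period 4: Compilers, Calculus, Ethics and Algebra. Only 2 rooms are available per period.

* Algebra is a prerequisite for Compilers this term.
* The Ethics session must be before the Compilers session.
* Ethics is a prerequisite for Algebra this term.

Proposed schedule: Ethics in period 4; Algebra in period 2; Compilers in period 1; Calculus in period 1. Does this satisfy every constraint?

The Ethics session must be before the Compilers session — violated.
Only 2 rooms are available per period — holds.
Algebra is a prerequisite for Compilers this term — violated.
Ethics is a prerequisite for Algebra this term — violated.

Invalid. The Ethics session must be before the Compilers session.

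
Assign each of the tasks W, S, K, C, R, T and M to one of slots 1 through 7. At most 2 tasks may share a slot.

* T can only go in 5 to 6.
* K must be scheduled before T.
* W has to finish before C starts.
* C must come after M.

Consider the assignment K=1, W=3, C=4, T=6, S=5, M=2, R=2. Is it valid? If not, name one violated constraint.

Valid

At most 2 tasks may share a slot — holds.
W has to finish before C starts — holds.
K must be scheduled before T — holds.
C must come after M — holds.
T can only go in 5 to 6 — holds.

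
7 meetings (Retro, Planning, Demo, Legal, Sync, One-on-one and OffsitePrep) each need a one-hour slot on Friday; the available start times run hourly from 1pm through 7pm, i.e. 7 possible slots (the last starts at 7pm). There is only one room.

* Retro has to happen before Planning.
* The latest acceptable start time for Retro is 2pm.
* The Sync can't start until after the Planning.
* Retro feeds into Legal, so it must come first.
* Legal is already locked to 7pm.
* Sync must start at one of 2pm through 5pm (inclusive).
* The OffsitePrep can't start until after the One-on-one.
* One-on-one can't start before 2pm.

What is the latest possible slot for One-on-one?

One-on-one is available from 2pm; downstream work caps One-on-one at 6pm.
One-on-one at 5pm is achievable: Demo -> 4pm, OffsitePrep -> 6pm, Sync -> 3pm, One-on-one -> 5pm, Planning -> 2pm, Legal -> 7pm, Retro -> 1pm.
Nothing later works — the capacity limit rule out every slot after 5pm.

5pm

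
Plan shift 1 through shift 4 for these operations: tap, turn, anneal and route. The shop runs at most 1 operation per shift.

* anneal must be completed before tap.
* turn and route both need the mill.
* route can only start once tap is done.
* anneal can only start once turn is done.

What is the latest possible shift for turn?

Downstream work caps turn at shift 1.
turn at shift 1 is achievable: route=shift 4; tap=shift 3; turn=shift 1; anneal=shift 2.

shift 1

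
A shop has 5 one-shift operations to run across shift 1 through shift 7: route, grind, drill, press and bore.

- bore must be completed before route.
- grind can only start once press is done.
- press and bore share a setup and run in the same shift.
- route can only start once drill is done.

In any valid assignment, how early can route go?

Precedence pushes route to at least shift 2.
route at shift 2 is achievable: bore in shift 1; grind in shift 2; drill in shift 1; route in shift 2; press in shift 1.

shift 2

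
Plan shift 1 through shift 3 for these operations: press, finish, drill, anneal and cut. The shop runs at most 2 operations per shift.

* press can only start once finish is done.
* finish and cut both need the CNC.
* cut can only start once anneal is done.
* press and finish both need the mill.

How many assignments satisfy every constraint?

Splitting on press: it can be shift 2 (5), shift 3 (8). Listing each branch's schedules as (finish, drill, anneal, cut) by shift number:
press=shift 2: (1,1,2,3) (1,2,1,3) (1,3,1,2) (1,3,1,3) (1,3,2,3) — 5.
press=shift 3: (1,1,2,3) (1,2,1,2) (1,2,1,3) (1,2,2,3) (1,3,1,2) (2,1,1,3) (2,1,2,3) (2,2,1,3) — 8.
Summing: 5 + 8 = 13.

13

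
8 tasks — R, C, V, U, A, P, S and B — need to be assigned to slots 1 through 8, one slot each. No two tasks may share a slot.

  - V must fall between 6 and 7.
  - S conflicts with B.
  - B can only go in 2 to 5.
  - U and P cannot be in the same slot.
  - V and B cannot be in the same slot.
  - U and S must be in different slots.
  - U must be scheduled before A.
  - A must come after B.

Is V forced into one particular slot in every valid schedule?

No

V can be 6 (e.g. R -> 4, C -> 5, S -> 8, P -> 7, V -> 6, A -> 3, U -> 1, B -> 2) or 7 (e.g. C in 5; S in 8; P in 6; U in 1; B in 2; R in 4; V in 7; A in 3).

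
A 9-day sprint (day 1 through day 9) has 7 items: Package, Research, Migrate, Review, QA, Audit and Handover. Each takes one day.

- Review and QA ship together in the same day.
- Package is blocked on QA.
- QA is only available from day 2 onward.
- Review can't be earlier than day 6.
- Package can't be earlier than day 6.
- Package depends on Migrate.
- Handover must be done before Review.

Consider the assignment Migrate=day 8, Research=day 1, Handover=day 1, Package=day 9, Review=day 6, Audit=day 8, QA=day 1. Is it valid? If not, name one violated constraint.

Package can't be earlier than day 6 — holds.
Package depends on Migrate — holds.
Package is blocked on QA — holds.
Review can't be earlier than day 6 — holds.
QA is only available from day 2 onward — violated.
Review and QA ship together in the same day — violated.
Handover must be done before Review — holds.

No. QA is only available from day 2 onward is not satisfied.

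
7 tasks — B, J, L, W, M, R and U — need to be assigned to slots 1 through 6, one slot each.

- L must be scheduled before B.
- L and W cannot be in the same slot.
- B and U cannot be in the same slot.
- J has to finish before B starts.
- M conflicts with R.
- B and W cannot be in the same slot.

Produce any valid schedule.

B in 2; M in 1; J in 1; L in 1; U in 1; R in 2; W in 3

Checking: J(1) before B(2); L(1) before B(2); B(2) != U(1); M(1) != R(2); B(2) != W(3); L(1) != W(3).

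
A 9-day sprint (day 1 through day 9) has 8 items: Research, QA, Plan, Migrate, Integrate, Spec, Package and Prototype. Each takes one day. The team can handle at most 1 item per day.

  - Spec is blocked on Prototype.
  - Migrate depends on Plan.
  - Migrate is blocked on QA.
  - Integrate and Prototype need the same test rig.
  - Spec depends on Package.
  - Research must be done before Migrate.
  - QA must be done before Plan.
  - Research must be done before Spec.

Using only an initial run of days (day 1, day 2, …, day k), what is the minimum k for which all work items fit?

8

The precedence chain requires at least 3 distinct days.
With at most 1 per day and 8 work items, at least 8 days are needed.
8 works (last occupied day: day 8): for example Prototype in day 6; Spec in day 7; Migrate in day 4; QA in day 2; Package in day 5; Plan in day 3; Research in day 1; Integrate in day 8.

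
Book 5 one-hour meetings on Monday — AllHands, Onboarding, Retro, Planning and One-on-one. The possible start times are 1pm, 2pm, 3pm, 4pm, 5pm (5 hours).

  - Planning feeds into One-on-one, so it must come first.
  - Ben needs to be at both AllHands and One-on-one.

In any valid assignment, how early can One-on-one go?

Precedence pushes One-on-one to at least 2pm.
One-on-one at 2pm is achievable: AllHands -> 1pm, One-on-one -> 2pm, Planning -> 1pm, Retro -> 1pm, Onboarding -> 1pm.

2pm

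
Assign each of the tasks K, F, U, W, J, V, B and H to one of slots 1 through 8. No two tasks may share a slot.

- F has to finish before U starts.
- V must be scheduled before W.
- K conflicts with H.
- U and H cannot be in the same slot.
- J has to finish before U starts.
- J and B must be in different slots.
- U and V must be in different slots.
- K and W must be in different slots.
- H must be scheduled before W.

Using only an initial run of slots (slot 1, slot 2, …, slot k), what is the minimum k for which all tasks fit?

8 slots

The precedence chain requires at least 2 distinct slots.
With at most 1 per slot and 8 tasks, at least 8 slots are needed.
8 works (last occupied slot: 8): for example V -> 4, H -> 5, J -> 2, F -> 1, U -> 3, K -> 7, W -> 6, B -> 8.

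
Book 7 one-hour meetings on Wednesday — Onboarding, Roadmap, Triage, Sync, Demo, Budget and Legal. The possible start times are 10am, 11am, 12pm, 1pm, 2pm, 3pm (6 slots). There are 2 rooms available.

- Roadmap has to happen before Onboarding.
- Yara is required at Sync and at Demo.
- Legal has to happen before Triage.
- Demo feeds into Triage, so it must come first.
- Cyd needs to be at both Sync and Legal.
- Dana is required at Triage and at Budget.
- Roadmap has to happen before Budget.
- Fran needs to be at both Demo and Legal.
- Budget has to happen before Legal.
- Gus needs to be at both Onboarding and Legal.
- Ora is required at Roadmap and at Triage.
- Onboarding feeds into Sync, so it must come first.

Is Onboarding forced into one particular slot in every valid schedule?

Onboarding can be 11am (e.g. Roadmap -> 10am; Budget -> 11am; Legal -> 12pm; Onboarding -> 11am; Sync -> 1pm; Triage -> 1pm; Demo -> 10am) or 12pm (e.g. Roadmap in 10am, Sync in 2pm, Onboarding in 12pm, Legal in 1pm, Demo in 10am, Triage in 2pm, Budget in 11am).

No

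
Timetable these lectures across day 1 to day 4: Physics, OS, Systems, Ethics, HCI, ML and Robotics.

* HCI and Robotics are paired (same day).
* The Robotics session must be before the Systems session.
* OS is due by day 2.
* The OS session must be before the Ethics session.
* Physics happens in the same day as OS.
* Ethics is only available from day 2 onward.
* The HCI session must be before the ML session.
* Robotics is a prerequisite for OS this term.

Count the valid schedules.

Splitting on Systems: it can be day 2 (6), day 3 (6), day 4 (6). Listing each branch's schedules as (Physics, OS, Ethics, HCI, ML, Robotics) by day number:
Systems=day 2: (2,2,3,1,2,1) (2,2,3,1,3,1) (2,2,3,1,4,1) (2,2,4,1,2,1) (2,2,4,1,3,1) (2,2,4,1,4,1) — 6.
Systems=day 3: (2,2,3,1,2,1) (2,2,3,1,3,1) (2,2,3,1,4,1) (2,2,4,1,2,1) (2,2,4,1,3,1) (2,2,4,1,4,1) — 6.
Systems=day 4: (2,2,3,1,2,1) (2,2,3,1,3,1) (2,2,3,1,4,1) (2,2,4,1,2,1) (2,2,4,1,3,1) (2,2,4,1,4,1) — 6.
Summing: 6 + 6 + 6 = 18.

18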